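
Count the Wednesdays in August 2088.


August 2088 has 31 days
Anchor: Jan 1, 2088. With p = 2088 - 1 = 2087: (p + p//4 - p//100 + p//400) mod 7 = (2087 + 521 - 20 + 5) mod 7 = 2593 mod 7 = 3 -> Thursday (Mon=0 ... Sun=6)
Days before August (Jan-Jul): 213; August 1 index = (3 + 213) mod 7 = 6 -> Sunday
First Wednesday is August 4
Wednesdays: 4, 11, 18, 25

4 Wednesdays


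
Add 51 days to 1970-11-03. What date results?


Start: 1970-11-03, add 51 days
November 1970 has 30 days: 30 - 3 = 27 days to November 30 -> 24 left
December 1970: 24 <= 31 -> lands on December 24

Result: 1970-12-24


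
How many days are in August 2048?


August 2048

31 days


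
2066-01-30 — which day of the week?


Date: January 30, 2066
Anchor: Jan 1, 2066. With p = 2066 - 1 = 2065: (p + p//4 - p//100 + p//400) mod 7 = (2065 + 516 - 20 + 5) mod 7 = 2566 mod 7 = 4 -> Friday (Mon=0 ... Sun=6)
Days into year = 30 - 1 = 29
Weekday index = (4 + 29) mod 7 = 5

Day of the week: Saturday


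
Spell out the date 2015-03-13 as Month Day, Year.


ISO 2015-03-13 parses as year=2015, month=03, day=13
Month 3 -> March

March 13, 2015


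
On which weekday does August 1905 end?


August 1905 has 31 days
Anchor: Jan 1, 1905. With p = 1905 - 1 = 1904: (p + p//4 - p//100 + p//400) mod 7 = (1904 + 476 - 19 + 4) mod 7 = 2365 mod 7 = 6 -> Sunday (Mon=0 ... Sun=6)
Days before August (Jan-Jul): 212; August 1 index = (6 + 212) mod 7 = 1 -> Tuesday
Last day offset: 31 - 1 = 30 days
Weekday index = (1 + 30) mod 7 = 3

Thursday, August 31


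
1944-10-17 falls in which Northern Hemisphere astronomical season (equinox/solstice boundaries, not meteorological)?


Date: October 17
Astronomical Autumn (approx.; exact equinox/solstice day varies by year): September 22 to December 20
October 17 falls within the Autumn window

Autumn


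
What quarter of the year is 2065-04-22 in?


Month: April (month 4)
Q1: Jan-Mar, Q2: Apr-Jun, Q3: Jul-Sep, Q4: Oct-Dec

Q2


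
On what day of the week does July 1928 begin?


Target: July 1, 1928
Anchor: Jan 1, 1928. With p = 1928 - 1 = 1927: (p + p//4 - p//100 + p//400) mod 7 = (1927 + 481 - 19 + 4) mod 7 = 2393 mod 7 = 6 -> Sunday (Mon=0 ... Sun=6)
Days before July (Jan-Jun): 182 days
Weekday index = (6 + 182) mod 7 = 6

Sunday


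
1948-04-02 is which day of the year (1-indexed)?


Date: April 2, 1948
Days in months 1 through 3: 91
Plus 2 days in April

Day of year: 93


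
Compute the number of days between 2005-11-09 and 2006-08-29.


From 2005-11-09 to 2006-08-29
2005-11-09: days before November = 31 + 28 + 31 + 30 + 31 + 30 + 31 + 31 + 30 + 31 = 304 (2005 is not a leap year); day of year = 304 + 9 = 313
2006-08-29: days before August = 31 + 28 + 31 + 30 + 31 + 30 + 31 = 212 (2006 is not a leap year); day of year = 212 + 29 = 241
Rest of 2005: 365 - 313 = 52
Total = 52 + 241 = 293

293 days


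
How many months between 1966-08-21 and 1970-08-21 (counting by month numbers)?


From August 1966 to August 1970
4 years * 12 = 48 months = 48

48 months


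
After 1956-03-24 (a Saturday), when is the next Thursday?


Current: Saturday
Target: Thursday
Days ahead: 5

Next Thursday: 1956-03-29


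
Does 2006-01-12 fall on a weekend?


Anchor: Jan 1, 2006. With p = 2006 - 1 = 2005: (p + p//4 - p//100 + p//400) mod 7 = (2005 + 501 - 20 + 5) mod 7 = 2491 mod 7 = 6 -> Sunday (Mon=0 ... Sun=6)
Day of year: 12; offset = 11
Weekday index = (6 + 11) mod 7 = 3 -> Thursday
Weekend days: Saturday, Sunday

No


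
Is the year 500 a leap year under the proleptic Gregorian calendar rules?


Gregorian leap year rule: divisible by 4, but not by 100, unless also by 400.
500 is divisible by 100 but not 400 -> not a leap year

No


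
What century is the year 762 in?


Century = (year - 1) // 100 + 1
= (762 - 1) // 100 + 1
= 761 // 100 + 1
= 7 + 1

8th century


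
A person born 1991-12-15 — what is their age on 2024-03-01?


Birth: 1991-12-15
Reference: 2024-03-01
Year difference: 2024 - 1991 = 33
Birthday not yet reached in 2024, subtract 1

32 years old


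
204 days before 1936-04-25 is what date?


Start: 1936-04-25, subtract 204 days
Back 25 days from April 25 reaches March 31, 1936 -> 179 left
March 1936 has 31 days -> back to February 29, 1936 -> 148 left
February 1936 has 29 days -> back to January 31, 1936 -> 119 left
January 1936 has 31 days -> back to December 31, 1935 -> 88 left
December 1935 has 31 days -> back to November 30, 1935 -> 57 left
November 1935 has 30 days -> back to October 31, 1935 -> 27 left
October 1935: 31 - 27 = 4 -> lands on October 4

Result: 1935-10-04


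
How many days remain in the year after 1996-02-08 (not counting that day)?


Day of year: 39 of 366
Remaining = 366 - 39

327 days


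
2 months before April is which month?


April is month 4
4 - 2 = 2

February


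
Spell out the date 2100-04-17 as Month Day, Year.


ISO 2100-04-17 parses as year=2100, month=04, day=17
Month 4 -> April

April 17, 2100


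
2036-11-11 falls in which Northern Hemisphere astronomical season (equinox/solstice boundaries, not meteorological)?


Date: November 11
Astronomical Autumn (approx.; exact equinox/solstice day varies by year): September 22 to December 20
November 11 falls within the Autumn window

Autumn


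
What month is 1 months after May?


May is month 5
5 + 1 = 6

June


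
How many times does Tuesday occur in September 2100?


September 2100 has 30 days
Anchor: Jan 1, 2100. With p = 2100 - 1 = 2099: (p + p//4 - p//100 + p//400) mod 7 = (2099 + 524 - 20 + 5) mod 7 = 2608 mod 7 = 4 -> Friday (Mon=0 ... Sun=6)
Days before September (Jan-Aug): 243; September 1 index = (4 + 243) mod 7 = 2 -> Wednesday
First Tuesday is September 7
Tuesdays: 7, 14, 21, 28

4 Tuesdays


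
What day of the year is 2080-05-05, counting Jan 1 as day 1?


Date: May 5, 2080
Days in months 1 through 4: 121
Plus 5 days in May

Day of year: 126


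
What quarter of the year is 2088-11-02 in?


Month: November (month 11)
Q1: Jan-Mar, Q2: Apr-Jun, Q3: Jul-Sep, Q4: Oct-Dec

Q4


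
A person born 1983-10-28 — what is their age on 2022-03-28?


Birth: 1983-10-28
Reference: 2022-03-28
Year difference: 2022 - 1983 = 39
Birthday not yet reached in 2022, subtract 1

38 years old


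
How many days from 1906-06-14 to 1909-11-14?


From 1906-06-14 to 1909-11-14
1906-06-14: days before June = 31 + 28 + 31 + 30 + 31 = 151 (1906 is not a leap year); day of year = 151 + 14 = 165
1909-11-14: days before November = 31 + 28 + 31 + 30 + 31 + 30 + 31 + 31 + 30 + 31 = 304 (1909 is not a leap year); day of year = 304 + 14 = 318
Rest of 1906: 365 - 165 = 200
Full years 1907 (365), 1908 (366): 731
Total = 200 + 731 + 318 = 1249

1249 days


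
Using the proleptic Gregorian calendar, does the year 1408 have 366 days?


Gregorian leap year rule: divisible by 4, but not by 100, unless also by 400.
1408 is divisible by 4 but not 100 -> leap year

Yes


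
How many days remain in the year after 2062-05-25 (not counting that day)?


Day of year: 145 of 365
Remaining = 365 - 145

220 days


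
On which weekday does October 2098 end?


October 2098 has 31 days
Anchor: Jan 1, 2098. With p = 2098 - 1 = 2097: (p + p//4 - p//100 + p//400) mod 7 = (2097 + 524 - 20 + 5) mod 7 = 2606 mod 7 = 2 -> Wednesday (Mon=0 ... Sun=6)
Days before October (Jan-Sep): 273; October 1 index = (2 + 273) mod 7 = 2 -> Wednesday
Last day offset: 31 - 1 = 30 days
Weekday index = (2 + 30) mod 7 = 4

Friday, October 31


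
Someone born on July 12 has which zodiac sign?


Date: July 12
Conventional tropical zodiac dates: Cancer from June 21 onward; Leo starts July 23
July 12 falls within the Cancer range

Cancer


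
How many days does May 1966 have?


May 1966

31 days


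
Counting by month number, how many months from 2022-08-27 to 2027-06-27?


From August 2022 to June 2027
5 years * 12 = 60 months, minus 2 months = 58

58 months


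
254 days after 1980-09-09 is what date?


Start: 1980-09-09, add 254 days
September 1980 has 30 days: 30 - 9 = 21 days to September 30 -> 233 left
October 1980 has 31 days -> 202 left
November 1980 has 30 days -> 172 left
December 1980 has 31 days -> 141 left
January 1981 has 31 days -> 110 left
February 1981 has 28 days -> 82 left
March 1981 has 31 days -> 51 left
April 1981 has 30 days -> 21 left
May 1981: 21 <= 31 -> lands on May 21

Result: 1981-05-21


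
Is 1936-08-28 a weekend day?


Anchor: Jan 1, 1936. With p = 1936 - 1 = 1935: (p + p//4 - p//100 + p//400) mod 7 = (1935 + 483 - 19 + 4) mod 7 = 2403 mod 7 = 2 -> Wednesday (Mon=0 ... Sun=6)
Day of year: 241; offset = 240
Weekday index = (2 + 240) mod 7 = 4 -> Friday
Weekend days: Saturday, Sunday

No


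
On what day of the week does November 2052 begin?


Target: November 1, 2052
Anchor: Jan 1, 2052. With p = 2052 - 1 = 2051: (p + p//4 - p//100 + p//400) mod 7 = (2051 + 512 - 20 + 5) mod 7 = 2548 mod 7 = 0 -> Monday (Mon=0 ... Sun=6)
Days before November (Jan-Oct): 305 days
Weekday index = (0 + 305) mod 7 = 4

Friday


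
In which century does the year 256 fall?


Century = (year - 1) // 100 + 1
= (256 - 1) // 100 + 1
= 255 // 100 + 1
= 2 + 1

3rd century


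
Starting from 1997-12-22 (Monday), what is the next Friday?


Current: Monday
Target: Friday
Days ahead: 4

Next Friday: 1997-12-26


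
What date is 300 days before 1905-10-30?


Start: 1905-10-30, subtract 300 days
Back 30 days from October 30 reaches September 30, 1905 -> 270 left
September 1905 has 30 days -> back to August 31, 1905 -> 240 left
August 1905 has 31 days -> back to July 31, 1905 -> 209 left
July 1905 has 31 days -> back to June 30, 1905 -> 178 left
June 1905 has 30 days -> back to May 31, 1905 -> 148 left
May 1905 has 31 days -> back to April 30, 1905 -> 117 left
April 1905 has 30 days -> back to March 31, 1905 -> 87 left
March 1905 has 31 days -> back to February 28, 1905 -> 56 left
February 1905 has 28 days -> back to January 31, 1905 -> 28 left
January 1905: 31 - 28 = 3 -> lands on January 3

Result: 1905-01-03


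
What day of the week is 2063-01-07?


Date: January 7, 2063
Anchor: Jan 1, 2063. With p = 2063 - 1 = 2062: (p + p//4 - p//100 + p//400) mod 7 = (2062 + 515 - 20 + 5) mod 7 = 2562 mod 7 = 0 -> Monday (Mon=0 ... Sun=6)
Days into year = 7 - 1 = 6
Weekday index = (0 + 6) mod 7 = 6

Day of the week: Sunday


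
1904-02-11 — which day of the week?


Date: February 11, 1904
Anchor: Jan 1, 1904. With p = 1904 - 1 = 1903: (p + p//4 - p//100 + p//400) mod 7 = (1903 + 475 - 19 + 4) mod 7 = 2363 mod 7 = 4 -> Friday (Mon=0 ... Sun=6)
Days before February (Jan): 31; offset = 31 + 11 - 1 = 41
Weekday index = (4 + 41) mod 7 = 3

Day of the week: Thursday


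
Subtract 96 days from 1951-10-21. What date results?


Start: 1951-10-21, subtract 96 days
Back 21 days from October 21 reaches September 30, 1951 -> 75 left
September 1951 has 30 days -> back to August 31, 1951 -> 45 left
August 1951 has 31 days -> back to July 31, 1951 -> 14 left
July 1951: 31 - 14 = 17 -> lands on July 17

Result: 1951-07-17


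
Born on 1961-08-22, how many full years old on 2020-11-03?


Birth: 1961-08-22
Reference: 2020-11-03
Year difference: 2020 - 1961 = 59

59 years old


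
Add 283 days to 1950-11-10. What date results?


Start: 1950-11-10, add 283 days
November 1950 has 30 days: 30 - 10 = 20 days to November 30 -> 263 left
December 1950 has 31 days -> 232 left
January 1951 has 31 days -> 201 left
February 1951 has 28 days -> 173 left
March 1951 has 31 days -> 142 left
April 1951 has 30 days -> 112 left
May 1951 has 31 days -> 81 left
June 1951 has 30 days -> 51 left
July 1951 has 31 days -> 20 left
August 1951: 20 <= 31 -> lands on August 20

Result: 1951-08-20


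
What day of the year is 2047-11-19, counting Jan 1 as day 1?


Date: November 19, 2047
Days in months 1 through 10: 304
Plus 19 days in November

Day of year: 323


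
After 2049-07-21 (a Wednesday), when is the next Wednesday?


Current: Wednesday
Target: Wednesday
Days ahead: 7

Next Wednesday: 2049-07-28


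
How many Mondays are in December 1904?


December 1904 has 31 days
Anchor: Jan 1, 1904. With p = 1904 - 1 = 1903: (p + p//4 - p//100 + p//400) mod 7 = (1903 + 475 - 19 + 4) mod 7 = 2363 mod 7 = 4 -> Friday (Mon=0 ... Sun=6)
Days before December (Jan-Nov): 335; December 1 index = (4 + 335) mod 7 = 3 -> Thursday
First Monday is December 5
Mondays: 5, 12, 19, 26

4 Mondays


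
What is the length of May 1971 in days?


May 1971

31 days


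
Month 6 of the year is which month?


Month 6 of 12

June


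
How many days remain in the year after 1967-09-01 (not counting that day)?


Day of year: 244 of 365
Remaining = 365 - 244

121 days


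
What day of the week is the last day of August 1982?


August 1982 has 31 days
Anchor: Jan 1, 1982. With p = 1982 - 1 = 1981: (p + p//4 - p//100 + p//400) mod 7 = (1981 + 495 - 19 + 4) mod 7 = 2461 mod 7 = 4 -> Friday (Mon=0 ... Sun=6)
Days before August (Jan-Jul): 212; August 1 index = (4 + 212) mod 7 = 6 -> Sunday
Last day offset: 31 - 1 = 30 days
Weekday index = (6 + 30) mod 7 = 1

Tuesday, August 31


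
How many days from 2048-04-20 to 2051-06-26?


From 2048-04-20 to 2051-06-26
2048-04-20: days before April = 31 + 29 + 31 = 91 (2048 is a leap year); day of year = 91 + 20 = 111
2051-06-26: days before June = 31 + 28 + 31 + 30 + 31 = 151 (2051 is not a leap year); day of year = 151 + 26 = 177
Rest of 2048: 366 - 111 = 255
Full years 2049 (365), 2050 (365): 730
Total = 255 + 730 + 177 = 1162

1162 days


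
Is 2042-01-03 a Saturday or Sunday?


Anchor: Jan 1, 2042. With p = 2042 - 1 = 2041: (p + p//4 - p//100 + p//400) mod 7 = (2041 + 510 - 20 + 5) mod 7 = 2536 mod 7 = 2 -> Wednesday (Mon=0 ... Sun=6)
Day of year: 3; offset = 2
Weekday index = (2 + 2) mod 7 = 4 -> Friday
Weekend days: Saturday, Sunday

No


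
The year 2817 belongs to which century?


Century = (year - 1) // 100 + 1
= (2817 - 1) // 100 + 1
= 2816 // 100 + 1
= 28 + 1

29th century


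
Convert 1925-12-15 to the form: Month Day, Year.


ISO 1925-12-15 parses as year=1925, month=12, day=15
Month 12 -> December

December 15, 1925


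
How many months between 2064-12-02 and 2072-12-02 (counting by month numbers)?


From December 2064 to December 2072
8 years * 12 = 96 months = 96

96 months


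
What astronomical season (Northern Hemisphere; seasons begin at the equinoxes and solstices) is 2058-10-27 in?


Date: October 27
Astronomical Autumn (approx.; exact equinox/solstice day varies by year): September 22 to December 20
October 27 falls within the Autumn window

Autumn


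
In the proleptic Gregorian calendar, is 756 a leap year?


Gregorian leap year rule: divisible by 4, but not by 100, unless also by 400.
756 is divisible by 4 but not 100 -> leap year

Yes


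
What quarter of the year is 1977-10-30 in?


Month: October (month 10)
Q1: Jan-Mar, Q2: Apr-Jun, Q3: Jul-Sep, Q4: Oct-Dec

Q4


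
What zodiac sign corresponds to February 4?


Date: February 4
Conventional tropical zodiac dates: Aquarius from January 20 onward; Pisces starts February 19
February 4 falls within the Aquarius range

Aquarius


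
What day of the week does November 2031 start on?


Target: November 1, 2031
Anchor: Jan 1, 2031. With p = 2031 - 1 = 2030: (p + p//4 - p//100 + p//400) mod 7 = (2030 + 507 - 20 + 5) mod 7 = 2522 mod 7 = 2 -> Wednesday (Mon=0 ... Sun=6)
Days before November (Jan-Oct): 304 days
Weekday index = (2 + 304) mod 7 = 5

Saturday


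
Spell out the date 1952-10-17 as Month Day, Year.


ISO 1952-10-17 parses as year=1952, month=10, day=17
Month 10 -> October

October 17, 1952


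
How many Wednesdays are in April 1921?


April 1921 has 30 days
Anchor: Jan 1, 1921. With p = 1921 - 1 = 1920: (p + p//4 - p//100 + p//400) mod 7 = (1920 + 480 - 19 + 4) mod 7 = 2385 mod 7 = 5 -> Saturday (Mon=0 ... Sun=6)
Days before April (Jan-Mar): 90; April 1 index = (5 + 90) mod 7 = 4 -> Friday
First Wednesday is April 6
Wednesdays: 6, 13, 20, 27

4 Wednesdays


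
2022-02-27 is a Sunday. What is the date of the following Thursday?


Current: Sunday
Target: Thursday
Days ahead: 4

Next Thursday: 2022-03-03


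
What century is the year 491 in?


Century = (year - 1) // 100 + 1
= (491 - 1) // 100 + 1
= 490 // 100 + 1
= 4 + 1

5th century


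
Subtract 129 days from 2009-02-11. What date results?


Start: 2009-02-11, subtract 129 days
Back 11 days from February 11 reaches January 31, 2009 -> 118 left
January 2009 has 31 days -> back to December 31, 2008 -> 87 left
December 2008 has 31 days -> back to November 30, 2008 -> 56 left
November 2008 has 30 days -> back to October 31, 2008 -> 26 left
October 2008: 31 - 26 = 5 -> lands on October 5

Result: 2008-10-05


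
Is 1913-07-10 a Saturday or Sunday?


Anchor: Jan 1, 1913. With p = 1913 - 1 = 1912: (p + p//4 - p//100 + p//400) mod 7 = (1912 + 478 - 19 + 4) mod 7 = 2375 mod 7 = 2 -> Wednesday (Mon=0 ... Sun=6)
Day of year: 191; offset = 190
Weekday index = (2 + 190) mod 7 = 3 -> Thursday
Weekend days: Saturday, Sunday

No


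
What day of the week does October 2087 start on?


Target: October 1, 2087
Anchor: Jan 1, 2087. With p = 2087 - 1 = 2086: (p + p//4 - p//100 + p//400) mod 7 = (2086 + 521 - 20 + 5) mod 7 = 2592 mod 7 = 2 -> Wednesday (Mon=0 ... Sun=6)
Days before October (Jan-Sep): 273 days
Weekday index = (2 + 273) mod 7 = 2

Wednesday


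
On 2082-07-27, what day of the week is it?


Date: July 27, 2082
Anchor: Jan 1, 2082. With p = 2082 - 1 = 2081: (p + p//4 - p//100 + p//400) mod 7 = (2081 + 520 - 20 + 5) mod 7 = 2586 mod 7 = 3 -> Thursday (Mon=0 ... Sun=6)
Days before July (Jan-Jun): 181; offset = 181 + 27 - 1 = 207
Weekday index = (3 + 207) mod 7 = 0

Day of the week: Monday


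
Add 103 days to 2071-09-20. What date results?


Start: 2071-09-20, add 103 days
September 2071 has 30 days: 30 - 20 = 10 days to September 30 -> 93 left
October 2071 has 31 days -> 62 left
November 2071 has 30 days -> 32 left
December 2071 has 31 days -> 1 left
January 2072: 1 <= 31 -> lands on January 1

Result: 2072-01-01


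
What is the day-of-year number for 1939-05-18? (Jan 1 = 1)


Date: May 18, 1939
Days in months 1 through 4: 120
Plus 18 days in May

Day of year: 138


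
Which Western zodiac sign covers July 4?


Date: July 4
Conventional tropical zodiac dates: Cancer from June 21 onward; Leo starts July 23
July 4 falls within the Cancer range

Cancer


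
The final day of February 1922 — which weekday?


February 1922 has 28 days
Anchor: Jan 1, 1922. With p = 1922 - 1 = 1921: (p + p//4 - p//100 + p//400) mod 7 = (1921 + 480 - 19 + 4) mod 7 = 2386 mod 7 = 6 -> Sunday (Mon=0 ... Sun=6)
Days before February (Jan): 31; February 1 index = (6 + 31) mod 7 = 2 -> Wednesday
Last day offset: 28 - 1 = 27 days
Weekday index = (2 + 27) mod 7 = 1

Tuesday, February 28


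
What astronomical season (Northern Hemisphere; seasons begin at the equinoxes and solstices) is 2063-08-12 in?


Date: August 12
Astronomical Summer (approx.; exact equinox/solstice day varies by year): June 21 to September 21
August 12 falls within the Summer window

Summer


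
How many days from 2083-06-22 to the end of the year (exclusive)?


Day of year: 173 of 365
Remaining = 365 - 173

192 days


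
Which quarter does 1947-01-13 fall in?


Month: January (month 1)
Q1: Jan-Mar, Q2: Apr-Jun, Q3: Jul-Sep, Q4: Oct-Dec

Q1


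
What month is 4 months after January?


January is month 1
1 + 4 = 5

May


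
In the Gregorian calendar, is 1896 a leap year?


Gregorian leap year rule: divisible by 4, but not by 100, unless also by 400.
1896 is divisible by 4 but not 100 -> leap year

Yes


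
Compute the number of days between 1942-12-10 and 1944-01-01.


From 1942-12-10 to 1944-01-01
1942-12-10: days before December = 31 + 28 + 31 + 30 + 31 + 30 + 31 + 31 + 30 + 31 + 30 = 334 (1942 is not a leap year); day of year = 334 + 10 = 344
1944-01-01: day of year = 1
Rest of 1942: 365 - 344 = 21
Full years 1943 (365): 365
Total = 21 + 365 + 1 = 387

387 days


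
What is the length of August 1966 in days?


August 1966

31 days


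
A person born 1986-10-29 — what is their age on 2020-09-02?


Birth: 1986-10-29
Reference: 2020-09-02
Year difference: 2020 - 1986 = 34
Birthday not yet reached in 2020, subtract 1

33 years old


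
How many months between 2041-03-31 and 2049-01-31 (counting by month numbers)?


From March 2041 to January 2049
8 years * 12 = 96 months, minus 2 months = 94

94 months


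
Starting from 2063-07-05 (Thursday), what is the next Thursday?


Current: Thursday
Target: Thursday
Days ahead: 7

Next Thursday: 2063-07-12


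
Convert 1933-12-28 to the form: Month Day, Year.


ISO 1933-12-28 parses as year=1933, month=12, day=28
Month 12 -> December

December 28, 1933


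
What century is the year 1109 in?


Century = (year - 1) // 100 + 1
= (1109 - 1) // 100 + 1
= 1108 // 100 + 1
= 11 + 1

12th century


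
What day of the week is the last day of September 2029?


September 2029 has 30 days
Anchor: Jan 1, 2029. With p = 2029 - 1 = 2028: (p + p//4 - p//100 + p//400) mod 7 = (2028 + 507 - 20 + 5) mod 7 = 2520 mod 7 = 0 -> Monday (Mon=0 ... Sun=6)
Days before September (Jan-Aug): 243; September 1 index = (0 + 243) mod 7 = 5 -> Saturday
Last day offset: 30 - 1 = 29 days
Weekday index = (5 + 29) mod 7 = 6

Sunday, September 30


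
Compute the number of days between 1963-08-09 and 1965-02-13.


From 1963-08-09 to 1965-02-13
1963-08-09: days before August = 31 + 28 + 31 + 30 + 31 + 30 + 31 = 212 (1963 is not a leap year); day of year = 212 + 9 = 221
1965-02-13: days before February = 31; day of year = 31 + 13 = 44
Rest of 1963: 365 - 221 = 144
Full years 1964 (366): 366
Total = 144 + 366 + 44 = 554

554 days


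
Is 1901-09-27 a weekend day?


Anchor: Jan 1, 1901. With p = 1901 - 1 = 1900: (p + p//4 - p//100 + p//400) mod 7 = (1900 + 475 - 19 + 4) mod 7 = 2360 mod 7 = 1 -> Tuesday (Mon=0 ... Sun=6)
Day of year: 270; offset = 269
Weekday index = (1 + 269) mod 7 = 4 -> Friday
Weekend days: Saturday, Sunday

No


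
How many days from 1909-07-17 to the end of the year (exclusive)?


Day of year: 198 of 365
Remaining = 365 - 198

167 days


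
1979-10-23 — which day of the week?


Date: October 23, 1979
Anchor: Jan 1, 1979. With p = 1979 - 1 = 1978: (p + p//4 - p//100 + p//400) mod 7 = (1978 + 494 - 19 + 4) mod 7 = 2457 mod 7 = 0 -> Monday (Mon=0 ... Sun=6)
Days before October (Jan-Sep): 273; offset = 273 + 23 - 1 = 295
Weekday index = (0 + 295) mod 7 = 1

Day of the week: Tuesday


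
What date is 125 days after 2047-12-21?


Start: 2047-12-21, add 125 days
December 2047 has 31 days: 31 - 21 = 10 days to December 31 -> 115 left
January 2048 has 31 days -> 84 left
February 2048 has 29 days -> 55 left
March 2048 has 31 days -> 24 left
April 2048: 24 <= 30 -> lands on April 24

Result: 2048-04-24


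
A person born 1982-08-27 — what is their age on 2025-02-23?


Birth: 1982-08-27
Reference: 2025-02-23
Year difference: 2025 - 1982 = 43
Birthday not yet reached in 2025, subtract 1

42 years old


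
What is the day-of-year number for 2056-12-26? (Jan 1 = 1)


Date: December 26, 2056
Days in months 1 through 11: 335
Plus 26 days in December

Day of year: 361


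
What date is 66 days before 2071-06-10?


Start: 2071-06-10, subtract 66 days
Back 10 days from June 10 reaches May 31, 2071 -> 56 left
May 2071 has 31 days -> back to April 30, 2071 -> 25 left
April 2071: 30 - 25 = 5 -> lands on April 5

Result: 2071-04-05


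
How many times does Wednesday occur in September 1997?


September 1997 has 30 days
Anchor: Jan 1, 1997. With p = 1997 - 1 = 1996: (p + p//4 - p//100 + p//400) mod 7 = (1996 + 499 - 19 + 4) mod 7 = 2480 mod 7 = 2 -> Wednesday (Mon=0 ... Sun=6)
Days before September (Jan-Aug): 243; September 1 index = (2 + 243) mod 7 = 0 -> Monday
First Wednesday is September 3
Wednesdays: 3, 10, 17, 24

4 Wednesdays


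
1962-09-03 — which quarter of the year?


Month: September (month 9)
Q1: Jan-Mar, Q2: Apr-Jun, Q3: Jul-Sep, Q4: Oct-Dec

Q3


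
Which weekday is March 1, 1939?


Target: March 1, 1939
Anchor: Jan 1, 1939. With p = 1939 - 1 = 1938: (p + p//4 - p//100 + p//400) mod 7 = (1938 + 484 - 19 + 4) mod 7 = 2407 mod 7 = 6 -> Sunday (Mon=0 ... Sun=6)
Days before March (Jan-Feb): 59 days
Weekday index = (6 + 59) mod 7 = 2

Wednesday


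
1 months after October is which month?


October is month 10
10 + 1 = 11

November


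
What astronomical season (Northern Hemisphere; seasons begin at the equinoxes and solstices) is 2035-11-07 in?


Date: November 7
Astronomical Autumn (approx.; exact equinox/solstice day varies by year): September 22 to December 20
November 7 falls within the Autumn window

Autumn


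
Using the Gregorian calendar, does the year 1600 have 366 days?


Gregorian leap year rule: divisible by 4, but not by 100, unless also by 400.
1600 is divisible by 400 -> leap year

Yes


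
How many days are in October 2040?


October 2040

31 days


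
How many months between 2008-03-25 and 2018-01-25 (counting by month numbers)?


From March 2008 to January 2018
10 years * 12 = 120 months, minus 2 months = 118

118 months


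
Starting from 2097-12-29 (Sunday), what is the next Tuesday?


Current: Sunday
Target: Tuesday
Days ahead: 2

Next Tuesday: 2097-12-31


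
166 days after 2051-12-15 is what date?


Start: 2051-12-15, add 166 days
December 2051 has 31 days: 31 - 15 = 16 days to December 31 -> 150 left
January 2052 has 31 days -> 119 left
February 2052 has 29 days -> 90 left
March 2052 has 31 days -> 59 left
April 2052 has 30 days -> 29 left
May 2052: 29 <= 31 -> lands on May 29

Result: 2052-05-29


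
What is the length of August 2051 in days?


August 2051

31 days


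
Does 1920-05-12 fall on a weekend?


Anchor: Jan 1, 1920. With p = 1920 - 1 = 1919: (p + p//4 - p//100 + p//400) mod 7 = (1919 + 479 - 19 + 4) mod 7 = 2383 mod 7 = 3 -> Thursday (Mon=0 ... Sun=6)
Day of year: 133; offset = 132
Weekday index = (3 + 132) mod 7 = 2 -> Wednesday
Weekend days: Saturday, Sunday

No


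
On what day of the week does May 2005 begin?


Target: May 1, 2005
Anchor: Jan 1, 2005. With p = 2005 - 1 = 2004: (p + p//4 - p//100 + p//400) mod 7 = (2004 + 501 - 20 + 5) mod 7 = 2490 mod 7 = 5 -> Saturday (Mon=0 ... Sun=6)
Days before May (Jan-Apr): 120 days
Weekday index = (5 + 120) mod 7 = 6

Sunday


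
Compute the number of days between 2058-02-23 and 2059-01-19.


From 2058-02-23 to 2059-01-19
2058-02-23: days before February = 31; day of year = 31 + 23 = 54
2059-01-19: day of year = 19
Rest of 2058: 365 - 54 = 311
Total = 311 + 19 = 330

330 days


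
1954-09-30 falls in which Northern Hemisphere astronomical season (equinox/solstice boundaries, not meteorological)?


Date: September 30
Astronomical Autumn (approx.; exact equinox/solstice day varies by year): September 22 to December 20
September 30 falls within the Autumn window

Autumn


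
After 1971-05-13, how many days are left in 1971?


Day of year: 133 of 365
Remaining = 365 - 133

232 days


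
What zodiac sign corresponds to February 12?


Date: February 12
Conventional tropical zodiac dates: Aquarius from January 20 onward; Pisces starts February 19
February 12 falls within the Aquarius range

Aquarius


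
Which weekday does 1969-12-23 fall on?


Date: December 23, 1969
Anchor: Jan 1, 1969. With p = 1969 - 1 = 1968: (p + p//4 - p//100 + p//400) mod 7 = (1968 + 492 - 19 + 4) mod 7 = 2445 mod 7 = 2 -> Wednesday (Mon=0 ... Sun=6)
Days before December (Jan-Nov): 334; offset = 334 + 23 - 1 = 356
Weekday index = (2 + 356) mod 7 = 1

Day of the week: Tuesday


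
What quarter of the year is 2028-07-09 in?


Month: July (month 7)
Q1: Jan-Mar, Q2: Apr-Jun, Q3: Jul-Sep, Q4: Oct-Dec

Q3


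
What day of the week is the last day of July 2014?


July 2014 has 31 days
Anchor: Jan 1, 2014. With p = 2014 - 1 = 2013: (p + p//4 - p//100 + p//400) mod 7 = (2013 + 503 - 20 + 5) mod 7 = 2501 mod 7 = 2 -> Wednesday (Mon=0 ... Sun=6)
Days before July (Jan-Jun): 181; July 1 index = (2 + 181) mod 7 = 1 -> Tuesday
Last day offset: 31 - 1 = 30 days
Weekday index = (1 + 30) mod 7 = 3

Thursday, July 31


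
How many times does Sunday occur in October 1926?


October 1926 has 31 days
Anchor: Jan 1, 1926. With p = 1926 - 1 = 1925: (p + p//4 - p//100 + p//400) mod 7 = (1925 + 481 - 19 + 4) mod 7 = 2391 mod 7 = 4 -> Friday (Mon=0 ... Sun=6)
Days before October (Jan-Sep): 273; October 1 index = (4 + 273) mod 7 = 4 -> Friday
First Sunday is October 3
Sundays: 3, 10, 17, 24, 31

5 Sundays


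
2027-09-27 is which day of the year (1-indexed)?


Date: September 27, 2027
Days in months 1 through 8: 243
Plus 27 days in September

Day of year: 270


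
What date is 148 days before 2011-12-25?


Start: 2011-12-25, subtract 148 days
Back 25 days from December 25 reaches November 30, 2011 -> 123 left
November 2011 has 30 days -> back to October 31, 2011 -> 93 left
October 2011 has 31 days -> back to September 30, 2011 -> 62 left
September 2011 has 30 days -> back to August 31, 2011 -> 32 left
August 2011 has 31 days -> back to July 31, 2011 -> 1 left
July 2011: 31 - 1 = 30 -> lands on July 30

Result: 2011-07-30


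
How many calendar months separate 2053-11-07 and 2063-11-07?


From November 2053 to November 2063
10 years * 12 = 120 months = 120

120 months


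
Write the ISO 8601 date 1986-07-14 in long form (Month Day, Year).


ISO 1986-07-14 parses as year=1986, month=07, day=14
Month 7 -> July

July 14, 1986


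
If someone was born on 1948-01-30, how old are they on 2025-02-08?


Birth: 1948-01-30
Reference: 2025-02-08
Year difference: 2025 - 1948 = 77

77 years old


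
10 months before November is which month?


November is month 11
11 - 10 = 1

January


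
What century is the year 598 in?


Century = (year - 1) // 100 + 1
= (598 - 1) // 100 + 1
= 597 // 100 + 1
= 5 + 1

6th century


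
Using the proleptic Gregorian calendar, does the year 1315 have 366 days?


Gregorian leap year rule: divisible by 4, but not by 100, unless also by 400.
1315 is not divisible by 4 -> not a leap year

No


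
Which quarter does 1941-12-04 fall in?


Month: December (month 12)
Q1: Jan-Mar, Q2: Apr-Jun, Q3: Jul-Sep, Q4: Oct-Dec

Q4


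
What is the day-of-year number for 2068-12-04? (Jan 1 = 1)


Date: December 4, 2068
Days in months 1 through 11: 335
Plus 4 days in December

Day of year: 339


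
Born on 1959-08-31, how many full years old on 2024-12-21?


Birth: 1959-08-31
Reference: 2024-12-21
Year difference: 2024 - 1959 = 65

65 years old


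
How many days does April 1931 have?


April 1931

30 days


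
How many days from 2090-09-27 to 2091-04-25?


From 2090-09-27 to 2091-04-25
2090-09-27: days before September = 31 + 28 + 31 + 30 + 31 + 30 + 31 + 31 = 243 (2090 is not a leap year); day of year = 243 + 27 = 270
2091-04-25: days before April = 31 + 28 + 31 = 90 (2091 is not a leap year); day of year = 90 + 25 = 115
Rest of 2090: 365 - 270 = 95
Total = 95 + 115 = 210

210 days


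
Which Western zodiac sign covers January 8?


Date: January 8
Conventional tropical zodiac dates: Capricorn from December 22 onward; Aquarius starts January 20
January 8 falls within the Capricorn range

Capricorn


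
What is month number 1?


Month 1 of 12

January


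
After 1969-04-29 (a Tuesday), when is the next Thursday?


Current: Tuesday
Target: Thursday
Days ahead: 2

Next Thursday: 1969-05-01


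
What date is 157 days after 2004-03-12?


Start: 2004-03-12, add 157 days
March 2004 has 31 days: 31 - 12 = 19 days to March 31 -> 138 left
April 2004 has 30 days -> 108 left
May 2004 has 31 days -> 77 left
June 2004 has 30 days -> 47 left
July 2004 has 31 days -> 16 left
August 2004: 16 <= 31 -> lands on August 16

Result: 2004-08-16


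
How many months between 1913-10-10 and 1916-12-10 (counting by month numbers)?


From October 1913 to December 1916
3 years * 12 = 36 months, plus 2 months = 38

38 months


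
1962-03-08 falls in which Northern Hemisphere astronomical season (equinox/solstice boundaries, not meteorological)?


Date: March 8
Astronomical Winter (approx.; exact equinox/solstice day varies by year): December 21 to March 19
March 8 falls within the Winter window

Winter


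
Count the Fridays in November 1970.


November 1970 has 30 days
Anchor: Jan 1, 1970. With p = 1970 - 1 = 1969: (p + p//4 - p//100 + p//400) mod 7 = (1969 + 492 - 19 + 4) mod 7 = 2446 mod 7 = 3 -> Thursday (Mon=0 ... Sun=6)
Days before November (Jan-Oct): 304; November 1 index = (3 + 304) mod 7 = 6 -> Sunday
First Friday is November 6
Fridays: 6, 13, 20, 27

4 Fridays


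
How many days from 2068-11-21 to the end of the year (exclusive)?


Day of year: 326 of 366
Remaining = 366 - 326

40 days


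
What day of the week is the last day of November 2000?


November 2000 has 30 days
Anchor: Jan 1, 2000. With p = 2000 - 1 = 1999: (p + p//4 - p//100 + p//400) mod 7 = (1999 + 499 - 19 + 4) mod 7 = 2483 mod 7 = 5 -> Saturday (Mon=0 ... Sun=6)
Days before November (Jan-Oct): 305; November 1 index = (5 + 305) mod 7 = 2 -> Wednesday
Last day offset: 30 - 1 = 29 days
Weekday index = (2 + 29) mod 7 = 3

Thursday, November 30


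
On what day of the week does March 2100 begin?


Target: March 1, 2100
Anchor: Jan 1, 2100. With p = 2100 - 1 = 2099: (p + p//4 - p//100 + p//400) mod 7 = (2099 + 524 - 20 + 5) mod 7 = 2608 mod 7 = 4 -> Friday (Mon=0 ... Sun=6)
Days before March (Jan-Feb): 59 days
Weekday index = (4 + 59) mod 7 = 0

Monday


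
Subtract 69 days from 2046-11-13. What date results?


Start: 2046-11-13, subtract 69 days
Back 13 days from November 13 reaches October 31, 2046 -> 56 left
October 2046 has 31 days -> back to September 30, 2046 -> 25 left
September 2046: 30 - 25 = 5 -> lands on September 5

Result: 2046-09-05


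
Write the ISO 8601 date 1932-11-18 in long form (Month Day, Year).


ISO 1932-11-18 parses as year=1932, month=11, day=18
Month 11 -> November

November 18, 1932


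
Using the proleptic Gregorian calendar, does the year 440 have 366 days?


Gregorian leap year rule: divisible by 4, but not by 100, unless also by 400.
440 is divisible by 4 but not 100 -> leap year

Yes


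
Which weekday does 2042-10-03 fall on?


Date: October 3, 2042
Anchor: Jan 1, 2042. With p = 2042 - 1 = 2041: (p + p//4 - p//100 + p//400) mod 7 = (2041 + 510 - 20 + 5) mod 7 = 2536 mod 7 = 2 -> Wednesday (Mon=0 ... Sun=6)
Days before October (Jan-Sep): 273; offset = 273 + 3 - 1 = 275
Weekday index = (2 + 275) mod 7 = 4

Day of the week: Friday


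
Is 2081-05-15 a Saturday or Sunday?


Anchor: Jan 1, 2081. With p = 2081 - 1 = 2080: (p + p//4 - p//100 + p//400) mod 7 = (2080 + 520 - 20 + 5) mod 7 = 2585 mod 7 = 2 -> Wednesday (Mon=0 ... Sun=6)
Day of year: 135; offset = 134
Weekday index = (2 + 134) mod 7 = 3 -> Thursday
Weekend days: Saturday, Sunday

No


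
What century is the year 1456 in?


Century = (year - 1) // 100 + 1
= (1456 - 1) // 100 + 1
= 1455 // 100 + 1
= 14 + 1

15th century


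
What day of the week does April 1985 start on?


Target: April 1, 1985
Anchor: Jan 1, 1985. With p = 1985 - 1 = 1984: (p + p//4 - p//100 + p//400) mod 7 = (1984 + 496 - 19 + 4) mod 7 = 2465 mod 7 = 1 -> Tuesday (Mon=0 ... Sun=6)
Days before April (Jan-Mar): 90 days
Weekday index = (1 + 90) mod 7 = 0

Monday


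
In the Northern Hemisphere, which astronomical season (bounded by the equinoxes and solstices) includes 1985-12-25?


Date: December 25
Astronomical Winter (approx.; exact equinox/solstice day varies by year): December 21 to March 19
December 25 falls within the Winter window

Winter


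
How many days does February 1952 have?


February 1952 (leap year: yes)

29 days


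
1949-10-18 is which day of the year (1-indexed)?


Date: October 18, 1949
Days in months 1 through 9: 273
Plus 18 days in October

Day of year: 291


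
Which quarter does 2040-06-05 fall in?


Month: June (month 6)
Q1: Jan-Mar, Q2: Apr-Jun, Q3: Jul-Sep, Q4: Oct-Dec

Q2


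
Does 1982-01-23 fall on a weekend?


Anchor: Jan 1, 1982. With p = 1982 - 1 = 1981: (p + p//4 - p//100 + p//400) mod 7 = (1981 + 495 - 19 + 4) mod 7 = 2461 mod 7 = 4 -> Friday (Mon=0 ... Sun=6)
Day of year: 23; offset = 22
Weekday index = (4 + 22) mod 7 = 5 -> Saturday
Weekend days: Saturday, Sunday

Yes


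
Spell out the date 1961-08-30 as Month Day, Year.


ISO 1961-08-30 parses as year=1961, month=08, day=30
Month 8 -> August

August 30, 1961


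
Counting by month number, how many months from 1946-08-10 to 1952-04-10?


From August 1946 to April 1952
6 years * 12 = 72 months, minus 4 months = 68

68 months


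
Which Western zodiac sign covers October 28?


Date: October 28
Conventional tropical zodiac dates: Scorpio from October 23 onward; Sagittarius starts November 22
October 28 falls within the Scorpio range

Scorpio


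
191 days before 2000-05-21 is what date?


Start: 2000-05-21, subtract 191 days
Back 21 days from May 21 reaches April 30, 2000 -> 170 left
April 2000 has 30 days -> back to March 31, 2000 -> 140 left
March 2000 has 31 days -> back to February 29, 2000 -> 109 left
February 2000 has 29 days -> back to January 31, 2000 -> 80 left
January 2000 has 31 days -> back to December 31, 1999 -> 49 left
December 1999 has 31 days -> back to November 30, 1999 -> 18 left
November 1999: 30 - 18 = 12 -> lands on November 12

Result: 1999-11-12


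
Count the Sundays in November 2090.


November 2090 has 30 days
Anchor: Jan 1, 2090. With p = 2090 - 1 = 2089: (p + p//4 - p//100 + p//400) mod 7 = (2089 + 522 - 20 + 5) mod 7 = 2596 mod 7 = 6 -> Sunday (Mon=0 ... Sun=6)
Days before November (Jan-Oct): 304; November 1 index = (6 + 304) mod 7 = 2 -> Wednesday
First Sunday is November 5
Sundays: 5, 12, 19, 26

4 Sundays


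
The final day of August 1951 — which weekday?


August 1951 has 31 days
Anchor: Jan 1, 1951. With p = 1951 - 1 = 1950: (p + p//4 - p//100 + p//400) mod 7 = (1950 + 487 - 19 + 4) mod 7 = 2422 mod 7 = 0 -> Monday (Mon=0 ... Sun=6)
Days before August (Jan-Jul): 212; August 1 index = (0 + 212) mod 7 = 2 -> Wednesday
Last day offset: 31 - 1 = 30 days
Weekday index = (2 + 30) mod 7 = 4

Friday, August 31


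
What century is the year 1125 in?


Century = (year - 1) // 100 + 1
= (1125 - 1) // 100 + 1
= 1124 // 100 + 1
= 11 + 1

12th century


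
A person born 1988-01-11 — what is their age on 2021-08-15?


Birth: 1988-01-11
Reference: 2021-08-15
Year difference: 2021 - 1988 = 33

33 years old


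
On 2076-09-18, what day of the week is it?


Date: September 18, 2076
Anchor: Jan 1, 2076. With p = 2076 - 1 = 2075: (p + p//4 - p//100 + p//400) mod 7 = (2075 + 518 - 20 + 5) mod 7 = 2578 mod 7 = 2 -> Wednesday (Mon=0 ... Sun=6)
Days before September (Jan-Aug): 244; offset = 244 + 18 - 1 = 261
Weekday index = (2 + 261) mod 7 = 4

Day of the week: Friday


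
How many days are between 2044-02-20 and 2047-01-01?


From 2044-02-20 to 2047-01-01
2044-02-20: days before February = 31; day of year = 31 + 20 = 51
2047-01-01: day of year = 1
Rest of 2044: 366 - 51 = 315
Full years 2045 (365), 2046 (365): 730
Total = 315 + 730 + 1 = 1046

1046 days


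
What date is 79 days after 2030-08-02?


Start: 2030-08-02, add 79 days
August 2030 has 31 days: 31 - 2 = 29 days to August 31 -> 50 left
September 2030 has 30 days -> 20 left
October 2030: 20 <= 31 -> lands on October 20

Result: 2030-10-20
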